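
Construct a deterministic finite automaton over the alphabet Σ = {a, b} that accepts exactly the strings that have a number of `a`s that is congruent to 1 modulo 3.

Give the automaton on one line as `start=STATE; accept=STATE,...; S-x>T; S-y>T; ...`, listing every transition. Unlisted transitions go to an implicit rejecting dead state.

start=q0; accept=q1; q0-a>q1; q0-b>q0; q1-a>q2; q1-b>q1; q2-a>q0; q2-b>q2

The only thing that matters is how many `a`s have appeared, reduced mod 3. Use one state per residue: q0 for 0, …, q2 for 2. Reading `a` moves to the next residue; anything else stays put. q1 is accepting.
With 3 states:
        a   b  
>  q0   q1  q0 
 * q1   q2  q1 
   q2   q0  q2 
(> = start, * = accepting)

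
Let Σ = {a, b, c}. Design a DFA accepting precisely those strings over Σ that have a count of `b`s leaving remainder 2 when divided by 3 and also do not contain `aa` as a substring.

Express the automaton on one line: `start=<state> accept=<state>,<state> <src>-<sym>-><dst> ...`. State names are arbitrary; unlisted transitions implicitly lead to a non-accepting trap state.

Handle the two conditions separately and then intersect. The first has 3 states tracking the count of `b`s modulo 3; the second has 3 states tracking partial matches of the forbidden pattern `aa`. A product state is a pair (one from each), accepting exactly when both do.
9 states suffice.
        a   b   c  
>  S0   S1  S2  S0 
   S1   S3  S2  S0 
   S2   S4  S5  S2 
   S3   S3  S6  S3 
   S4   S6  S5  S2 
 * S5   S7  S0  S5 
   S6   S6  S8  S6 
 * S7   S8  S0  S5 
   S8   S8  S3  S8 
(> = start, * = accepting)

start=S0 accept=S5,S7 S0-a->S1 S0-b->S2 S0-c->S0 S1-a->S3 S1-b->S2 S1-c->S0 S2-a->S4 S2-b->S5 S2-c->S2 S3-a->S3 S3-b->S6 S3-c->S3 S4-a->S6 S4-b->S5 S4-c->S2 S5-a->S7 S5-b->S0 S5-c->S5 S6-a->S6 S6-b->S8 S6-c->S6 S7-a->S8 S7-b->S0 S7-c->S5 S8-a->S8 S8-b->S3 S8-c->S8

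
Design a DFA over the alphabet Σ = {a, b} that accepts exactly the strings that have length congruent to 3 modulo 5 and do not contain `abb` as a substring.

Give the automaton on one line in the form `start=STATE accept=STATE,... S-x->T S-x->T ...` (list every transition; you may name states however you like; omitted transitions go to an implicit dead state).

start=q0 accept=q6,q7,q9 q0-a->q1 q0-b->q2 q1-a->q3 q1-b->q4 q2-a->q3 q2-b->q5 q3-a->q6 q3-b->q7 q4-a->q6 q4-b->q8 q5-a->q6 q5-b->q9 q6-a->q10 q6-b->q11 q7-a->q10 q7-b->q8 q8-a->q8 q8-b->q8 q9-a->q10 q9-b->q12 q10-a->q13 q10-b->q14 q11-a->q13 q11-b->q8 q12-a->q13 q12-b->q0 q13-a->q1 q13-b->q15 q14-a->q1 q14-b->q8 q15-a->q3 q15-b->q8

Handle the two conditions separately and then intersect. The first has 5 states tracking the input length modulo 5; the second has 4 states tracking partial matches of the forbidden pattern `abb`. A product state is a pair (one from each), accepting exactly when both do. After merging equivalent states the machine shrinks.
A 16-state machine:
          a    b  
>  q0     q1   q2 
   q1     q3   q4 
   q2     q3   q5 
   q3     q6   q7 
   q4     q6   q8 
   q5     q6   q9 
 * q6    q10  q11 
 * q7    q10   q8 
   q8     q8   q8 
 * q9    q10  q12 
   q10   q13  q14 
   q11   q13   q8 
   q12   q13   q0 
   q13    q1  q15 
   q14    q1   q8 
   q15    q3   q8 
(> = start, * = accepting)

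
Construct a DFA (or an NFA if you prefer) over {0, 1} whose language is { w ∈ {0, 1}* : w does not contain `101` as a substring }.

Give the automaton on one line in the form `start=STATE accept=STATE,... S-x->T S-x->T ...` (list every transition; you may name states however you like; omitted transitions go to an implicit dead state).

start=S0 accept=S0,S1,S2 S0-0->S0 S0-1->S1 S1-0->S2 S1-1->S1 S2-0->S0 S2-1->S3 S3-0->S3 S3-1->S3

Track partial matches of the forbidden pattern `101`. State S3 is a dead state reached once `101` has occurred; every other state accepts. S0 means no part of `101` is currently matched.
        0   1  
>* S0   S0  S1 
 * S1   S2  S1 
 * S2   S0  S3 
   S3   S3  S3 
(> = start, * = accepting)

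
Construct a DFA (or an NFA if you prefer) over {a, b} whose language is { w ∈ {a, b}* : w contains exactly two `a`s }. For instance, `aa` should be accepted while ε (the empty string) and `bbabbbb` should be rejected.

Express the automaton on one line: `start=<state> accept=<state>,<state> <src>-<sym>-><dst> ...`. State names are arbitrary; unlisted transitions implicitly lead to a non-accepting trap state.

Count `a`s, saturating at 3: states s0 through s2 mean 0 through 2 `a`s seen; s3 means more than 2. Each `a` increments (capped at s3); other symbols loop. Accept from {s2}.
A 4-state machine:
        a   b  
>  s0   s1  s0 
   s1   s2  s1 
 * s2   s3  s2 
   s3   s3  s3 
(> = start, * = accepting)

start=s0 accept=s2 s0-a->s1 s0-b->s0 s1-a->s2 s1-b->s1 s2-a->s3 s2-b->s2 s3-a->s3 s3-b->s3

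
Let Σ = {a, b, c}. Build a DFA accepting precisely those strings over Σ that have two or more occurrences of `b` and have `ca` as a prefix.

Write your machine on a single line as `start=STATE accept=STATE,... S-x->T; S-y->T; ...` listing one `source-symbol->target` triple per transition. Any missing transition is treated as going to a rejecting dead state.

start=S0; accept=S5; S0-a->S1; S0-b->S1; S0-c->S2; S1-a->S1; S1-b->S1; S1-c->S1; S2-a->S3; S2-b->S1; S2-c->S1; S3-a->S3; S3-b->S4; S3-c->S3; S4-a->S4; S4-b->S5; S4-c->S4; S5-a->S5; S5-b->S5; S5-c->S5

Handle the two conditions separately and then intersect. The first has 4 states tracking the count of `b`s, saturating at 3; the second has 4 states tracking whether the input so far still matches the prefix `ca`. A product state is a pair (one from each), accepting exactly when both do. After merging equivalent states the machine shrinks.
A 6-state machine:
        a   b   c  
>  S0   S1  S1  S2 
   S1   S1  S1  S1 
   S2   S3  S1  S1 
   S3   S3  S4  S3 
   S4   S4  S5  S4 
 * S5   S5  S5  S5 
(> = start, * = accepting)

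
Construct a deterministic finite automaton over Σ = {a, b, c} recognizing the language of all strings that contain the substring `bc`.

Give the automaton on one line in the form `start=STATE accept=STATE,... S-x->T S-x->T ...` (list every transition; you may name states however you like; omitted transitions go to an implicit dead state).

start=q0 accept=q2 q0-a->q0 q0-b->q1 q0-c->q0 q1-a->q0 q1-b->q1 q1-c->q2 q2-a->q2 q2-b->q2 q2-c->q2

States q0..q1 record the length of the longest prefix of `bc` that matches the current input suffix. Reaching q2 means `bc` has been seen, and we stay there forever. Accept from q2.
With 3 states:
        a   b   c  
>  q0   q0  q1  q0 
   q1   q0  q1  q2 
 * q2   q2  q2  q2 
(> = start, * = accepting)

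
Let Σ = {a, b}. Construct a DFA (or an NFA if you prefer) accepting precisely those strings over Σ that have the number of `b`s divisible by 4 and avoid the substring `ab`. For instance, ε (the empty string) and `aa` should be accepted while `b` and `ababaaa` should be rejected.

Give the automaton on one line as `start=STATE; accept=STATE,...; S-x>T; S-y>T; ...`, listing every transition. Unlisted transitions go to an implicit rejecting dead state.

start=q0; accept=q0,q1; q0-a>q1; q0-b>q2; q1-a>q1; q1-b>q3; q2-a>q3; q2-b>q4; q3-a>q3; q3-b>q3; q4-a>q3; q4-b>q5; q5-a>q3; q5-b>q0

Run two small machines in parallel and take their product. One (4 states) tracks the count of `b`s modulo 4; the other (3 states) tracks partial matches of the forbidden pattern `ab`. Each combined state is a pair, one component from each; accept when both components accept. After merging equivalent states the machine shrinks.
6 states suffice.
        a   b  
>* q0   q1  q2 
 * q1   q1  q3 
   q2   q3  q4 
   q3   q3  q3 
   q4   q3  q5 
   q5   q3  q0 
(> = start, * = accepting)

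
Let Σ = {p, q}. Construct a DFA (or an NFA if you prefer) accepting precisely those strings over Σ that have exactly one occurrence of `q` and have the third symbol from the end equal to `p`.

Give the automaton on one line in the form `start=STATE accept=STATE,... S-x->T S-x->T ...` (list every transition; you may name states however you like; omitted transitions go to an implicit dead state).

Build one automaton per condition and run them in lockstep. One (3 states) tracks the count of `q`s, saturating at 2; the other (15 states) tracks the last 3 symbols read. Each combined state is a pair, one component from each; accept when both components accept. Minimizing collapses redundant product states.
With 11 states:
          p    q  
>  s0     s1   s2 
   s1     s3   s4 
   s2     s5   s6 
   s3     s3   s7 
   s4     s8   s6 
   s5     s9   s6 
   s6     s6   s6 
 * s7     s8   s6 
 * s8     s9   s6 
   s9    s10   s6 
 * s10   s10   s6 
(> = start, * = accepting)

start=s0 accept=s7,s8,s10 s0-p->s1 s0-q->s2 s1-p->s3 s1-q->s4 s2-p->s5 s2-q->s6 s3-p->s3 s3-q->s7 s4-p->s8 s4-q->s6 s5-p->s9 s5-q->s6 s6-p->s6 s6-q->s6 s7-p->s8 s7-q->s6 s8-p->s9 s8-q->s6 s9-p->s10 s9-q->s6 s10-p->s10 s10-q->s6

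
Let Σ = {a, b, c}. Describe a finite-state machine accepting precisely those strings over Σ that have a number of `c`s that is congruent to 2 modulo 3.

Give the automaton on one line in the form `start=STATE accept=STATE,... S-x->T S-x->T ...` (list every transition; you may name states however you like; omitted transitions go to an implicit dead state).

start=q0 accept=q2 q0-a->q0 q0-b->q0 q0-c->q1 q1-a->q1 q1-b->q1 q1-c->q2 q2-a->q2 q2-b->q2 q2-c->q0

The only thing that matters is how many `c`s have appeared, reduced mod 3. Use one state per residue: q0 for 0, …, q2 for 2. Reading `c` moves to the next residue; anything else stays put. q2 is accepting.
3 states suffice.
        a   b   c  
>  q0   q0  q0  q1 
   q1   q1  q1  q2 
 * q2   q2  q2  q0 
(> = start, * = accepting)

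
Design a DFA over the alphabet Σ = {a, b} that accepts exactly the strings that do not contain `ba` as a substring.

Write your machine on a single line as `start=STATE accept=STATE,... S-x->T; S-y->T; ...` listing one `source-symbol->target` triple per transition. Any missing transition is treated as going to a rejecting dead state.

start=q0; accept=q0,q1; q0-a->q0; q0-b->q1; q1-a->q2; q1-b->q1; q2-a->q2; q2-b->q2

Track partial matches of the forbidden pattern `ba`. State q2 is a dead state reached once `ba` has occurred; every other state accepts. q0 means no part of `ba` is currently matched.
A 3-state machine:
        a   b  
>* q0   q0  q1 
 * q1   q2  q1 
   q2   q2  q2 
(> = start, * = accepting)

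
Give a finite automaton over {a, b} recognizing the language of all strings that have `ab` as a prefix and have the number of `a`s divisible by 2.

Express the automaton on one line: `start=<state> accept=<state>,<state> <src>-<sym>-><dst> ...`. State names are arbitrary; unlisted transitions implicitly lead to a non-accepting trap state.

Build one automaton per condition and run them in lockstep. The first has 4 states tracking whether the input so far still matches the prefix `ab`; the second has 2 states tracking the count of `a`s modulo 2. A product state is a pair (one from each), accepting exactly when both do.
With 6 states:
        a   b  
>  q0   q1  q2 
   q1   q2  q3 
   q2   q4  q2 
   q3   q5  q3 
   q4   q2  q4 
 * q5   q3  q5 
(> = start, * = accepting)

start=q0 accept=q5 q0-a->q1 q0-b->q2 q1-a->q2 q1-b->q3 q2-a->q4 q2-b->q2 q3-a->q5 q3-b->q3 q4-a->q2 q4-b->q4 q5-a->q3 q5-b->q5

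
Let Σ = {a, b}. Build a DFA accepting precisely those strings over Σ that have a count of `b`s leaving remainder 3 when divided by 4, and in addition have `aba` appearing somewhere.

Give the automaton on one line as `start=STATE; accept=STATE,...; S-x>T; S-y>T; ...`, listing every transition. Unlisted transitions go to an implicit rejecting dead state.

start=q0; accept=q13; q0-a>q1; q0-b>q2; q1-a>q1; q1-b>q3; q2-a>q4; q2-b>q5; q3-a>q6; q3-b>q5; q4-a>q4; q4-b>q7; q5-a>q8; q5-b>q9; q6-a>q6; q6-b>q10; q7-a>q10; q7-b>q9; q8-a>q8; q8-b>q11; q9-a>q12; q9-b>q0; q10-a>q10; q10-b>q13; q11-a>q13; q11-b>q0; q12-a>q12; q12-b>q14; q13-a>q13; q13-b>q15; q14-a>q15; q14-b>q2; q15-a>q15; q15-b>q6

Handle the two conditions separately and then intersect. The first has 4 states tracking the count of `b`s modulo 4; the second has 4 states tracking whether and how much of `aba` has been seen. A product state is a pair (one from each), accepting exactly when both do.
16 states suffice.
          a    b  
>  q0     q1   q2 
   q1     q1   q3 
   q2     q4   q5 
   q3     q6   q5 
   q4     q4   q7 
   q5     q8   q9 
   q6     q6  q10 
   q7    q10   q9 
   q8     q8  q11 
   q9    q12   q0 
   q10   q10  q13 
   q11   q13   q0 
   q12   q12  q14 
 * q13   q13  q15 
   q14   q15   q2 
   q15   q15   q6 
(> = start, * = accepting)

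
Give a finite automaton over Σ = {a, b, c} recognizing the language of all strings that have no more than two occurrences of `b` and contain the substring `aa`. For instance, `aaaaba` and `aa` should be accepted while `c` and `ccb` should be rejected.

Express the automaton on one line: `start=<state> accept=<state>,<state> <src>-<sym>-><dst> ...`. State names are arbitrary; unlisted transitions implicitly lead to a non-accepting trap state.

start=q0 accept=q3,q6,q9 q0-a->q1 q0-b->q2 q0-c->q0 q1-a->q3 q1-b->q2 q1-c->q0 q2-a->q4 q2-b->q5 q2-c->q2 q3-a->q3 q3-b->q6 q3-c->q3 q4-a->q6 q4-b->q5 q4-c->q2 q5-a->q7 q5-b->q8 q5-c->q5 q6-a->q6 q6-b->q9 q6-c->q6 q7-a->q9 q7-b->q8 q7-c->q5 q8-a->q8 q8-b->q8 q8-c->q8 q9-a->q9 q9-b->q8 q9-c->q9

Build one automaton per condition and run them in lockstep. The first has 4 states tracking the count of `b`s, saturating at 3; the second has 3 states tracking whether and how much of `aa` has been seen. A product state is a pair (one from each), accepting exactly when both do. Equivalent product states are then merged.
        a   b   c  
>  q0   q1  q2  q0 
   q1   q3  q2  q0 
   q2   q4  q5  q2 
 * q3   q3  q6  q3 
   q4   q6  q5  q2 
   q5   q7  q8  q5 
 * q6   q6  q9  q6 
   q7   q9  q8  q5 
   q8   q8  q8  q8 
 * q9   q9  q8  q9 
(> = start, * = accepting)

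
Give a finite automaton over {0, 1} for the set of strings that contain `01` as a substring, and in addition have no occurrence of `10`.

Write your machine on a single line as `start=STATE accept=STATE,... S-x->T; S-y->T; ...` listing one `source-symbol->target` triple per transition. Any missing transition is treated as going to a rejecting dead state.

Build one automaton per condition and run them in lockstep. The first has 3 states tracking whether and how much of `01` has been seen; the second has 3 states tracking partial matches of the forbidden pattern `10`. A product state is a pair (one from each), accepting exactly when both do. After merging equivalent states the machine shrinks.
A 4-state machine:
        0   1  
>  s0   s1  s2 
   s1   s1  s3 
   s2   s2  s2 
 * s3   s2  s3 
(> = start, * = accepting)

start=s0; accept=s3; s0-0->s1; s0-1->s2; s1-0->s1; s1-1->s3; s2-0->s2; s2-1->s2; s3-0->s2; s3-1->s3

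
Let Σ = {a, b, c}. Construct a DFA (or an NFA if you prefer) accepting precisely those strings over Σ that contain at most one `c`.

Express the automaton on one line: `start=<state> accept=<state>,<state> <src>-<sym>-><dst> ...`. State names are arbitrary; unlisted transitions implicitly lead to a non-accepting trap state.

start=q0 accept=q0,q1 q0-a->q0 q0-b->q0 q0-c->q1 q1-a->q1 q1-b->q1 q1-c->q2 q2-a->q2 q2-b->q2 q2-c->q2

Only the number of `c`s matters, and only up to 2. Make a chain q0 → q1 → q2 advanced by each `c` (with q2 absorbing); every other symbol self-loops. The accepting set is {q0, q1}.
A 3-state machine:
        a   b   c  
>* q0   q0  q0  q1 
 * q1   q1  q1  q2 
   q2   q2  q2  q2 
(> = start, * = accepting)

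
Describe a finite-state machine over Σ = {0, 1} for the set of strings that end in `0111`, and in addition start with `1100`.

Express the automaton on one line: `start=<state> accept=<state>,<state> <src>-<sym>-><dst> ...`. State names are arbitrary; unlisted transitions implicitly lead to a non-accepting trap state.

Handle the two conditions separately and then intersect. One (5 states) tracks how much of the suffix `0111` has currently been matched; the other (6 states) tracks whether the input so far still matches the prefix `1100`. Each combined state is a pair, one component from each; accept when both components accept.
14 states suffice.
          0    1  
>  q0     q1   q2 
   q1     q1   q3 
   q2     q1   q4 
   q3     q1   q5 
   q4     q6   q7 
   q5     q1   q8 
   q6     q9   q3 
   q7     q1   q7 
   q8     q1   q7 
   q9     q9  q10 
   q10    q9  q11 
   q11    q9  q12 
 * q12    q9  q13 
   q13    q9  q13 
(> = start, * = accepting)

start=q0 accept=q12 q0-0->q1 q0-1->q2 q1-0->q1 q1-1->q3 q2-0->q1 q2-1->q4 q3-0->q1 q3-1->q5 q4-0->q6 q4-1->q7 q5-0->q1 q5-1->q8 q6-0->q9 q6-1->q3 q7-0->q1 q7-1->q7 q8-0->q1 q8-1->q7 q9-0->q9 q9-1->q10 q10-0->q9 q10-1->q11 q11-0->q9 q11-1->q12 q12-0->q9 q12-1->q13 q13-0->q9 q13-1->q13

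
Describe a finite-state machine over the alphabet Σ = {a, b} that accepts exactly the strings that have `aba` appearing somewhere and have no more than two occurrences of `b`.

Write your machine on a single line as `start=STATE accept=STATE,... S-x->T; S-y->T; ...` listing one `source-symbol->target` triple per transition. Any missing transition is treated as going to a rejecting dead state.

Run two small machines in parallel and take their product. The first has 4 states tracking whether and how much of `aba` has been seen; the second has 4 states tracking the count of `b`s, saturating at 3. A product state is a pair (one from each), accepting exactly when both do. Equivalent product states are then merged.
A 9-state machine:
        a   b  
>  S0   S1  S2 
   S1   S1  S3 
   S2   S4  S5 
   S3   S6  S5 
   S4   S4  S7 
   S5   S5  S5 
 * S6   S6  S8 
   S7   S8  S5 
 * S8   S8  S5 
(> = start, * = accepting)

start=S0; accept=S6,S8; S0-a->S1; S0-b->S2; S1-a->S1; S1-b->S3; S2-a->S4; S2-b->S5; S3-a->S6; S3-b->S5; S4-a->S4; S4-b->S7; S5-a->S5; S5-b->S5; S6-a->S6; S6-b->S8; S7-a->S8; S7-b->S5; S8-a->S8; S8-b->S5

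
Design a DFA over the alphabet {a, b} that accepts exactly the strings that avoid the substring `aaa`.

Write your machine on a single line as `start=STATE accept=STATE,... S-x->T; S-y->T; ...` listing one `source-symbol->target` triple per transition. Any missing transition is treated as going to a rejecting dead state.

start=q0; accept=q0,q1,q2; q0-a->q1; q0-b->q0; q1-a->q2; q1-b->q0; q2-a->q3; q2-b->q0; q3-a->q3; q3-b->q3

Track partial matches of the forbidden pattern `aaa`. State q3 is a dead state reached once `aaa` has occurred; every other state accepts. q0 means no part of `aaa` is currently matched.
With 4 states:
        a   b  
>* q0   q1  q0 
 * q1   q2  q0 
 * q2   q3  q0 
   q3   q3  q3 
(> = start, * = accepting)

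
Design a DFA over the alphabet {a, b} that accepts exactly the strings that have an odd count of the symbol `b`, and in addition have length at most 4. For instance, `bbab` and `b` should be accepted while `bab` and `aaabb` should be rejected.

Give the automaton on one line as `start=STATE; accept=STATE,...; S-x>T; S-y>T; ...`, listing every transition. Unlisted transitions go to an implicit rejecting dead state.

Build one automaton per condition and run them in lockstep. The first has 2 states tracking the count of `b`s modulo 2; the second has 6 states tracking the input length, saturating at 5. A product state is a pair (one from each), accepting exactly when both do.
11 states suffice.
          a    b  
>  q0     q1   q2 
   q1     q3   q4 
 * q2     q4   q3 
   q3     q5   q6 
 * q4     q6   q5 
   q5     q7   q8 
 * q6     q8   q7 
   q7     q9  q10 
 * q8    q10   q9 
   q9     q9  q10 
   q10   q10   q9 
(> = start, * = accepting)

start=q0; accept=q2,q4,q6,q8; q0-a>q1; q0-b>q2; q1-a>q3; q1-b>q4; q2-a>q4; q2-b>q3; q3-a>q5; q3-b>q6; q4-a>q6; q4-b>q5; q5-a>q7; q5-b>q8; q6-a>q8; q6-b>q7; q7-a>q9; q7-b>q10; q8-a>q10; q8-b>q9; q9-a>q9; q9-b>q10; q10-a>q10; q10-b>q9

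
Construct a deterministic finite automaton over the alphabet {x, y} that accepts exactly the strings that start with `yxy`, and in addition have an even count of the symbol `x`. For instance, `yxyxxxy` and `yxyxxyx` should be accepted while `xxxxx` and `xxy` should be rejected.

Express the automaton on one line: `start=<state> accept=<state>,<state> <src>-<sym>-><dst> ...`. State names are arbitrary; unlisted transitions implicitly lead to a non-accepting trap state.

start=s0 accept=s5 s0-x->s1 s0-y->s2 s1-x->s1 s1-y->s1 s2-x->s3 s2-y->s1 s3-x->s1 s3-y->s4 s4-x->s5 s4-y->s4 s5-x->s4 s5-y->s5

Handle the two conditions separately and then intersect. The first has 5 states tracking whether the input so far still matches the prefix `yxy`; the second has 2 states tracking the count of `x`s modulo 2. A product state is a pair (one from each), accepting exactly when both do. Minimizing collapses redundant product states.
With 6 states:
        x   y  
>  s0   s1  s2 
   s1   s1  s1 
   s2   s3  s1 
   s3   s1  s4 
   s4   s5  s4 
 * s5   s4  s5 
(> = start, * = accepting)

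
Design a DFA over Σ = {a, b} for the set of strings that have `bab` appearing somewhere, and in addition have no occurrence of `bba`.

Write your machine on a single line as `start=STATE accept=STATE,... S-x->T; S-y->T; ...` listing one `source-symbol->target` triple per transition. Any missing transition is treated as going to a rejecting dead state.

start=q0; accept=q4,q5,q6; q0-a->q0; q0-b->q1; q1-a->q2; q1-b->q3; q2-a->q0; q2-b->q4; q3-a->q3; q3-b->q3; q4-a->q5; q4-b->q6; q5-a->q5; q5-b->q4; q6-a->q3; q6-b->q6

Run two small machines in parallel and take their product. One (4 states) tracks whether and how much of `bab` has been seen; the other (4 states) tracks partial matches of the forbidden pattern `bba`. Each combined state is a pair, one component from each; accept when both components accept. Equivalent product states are then merged.
        a   b  
>  q0   q0  q1 
   q1   q2  q3 
   q2   q0  q4 
   q3   q3  q3 
 * q4   q5  q6 
 * q5   q5  q4 
 * q6   q3  q6 
(> = start, * = accepting)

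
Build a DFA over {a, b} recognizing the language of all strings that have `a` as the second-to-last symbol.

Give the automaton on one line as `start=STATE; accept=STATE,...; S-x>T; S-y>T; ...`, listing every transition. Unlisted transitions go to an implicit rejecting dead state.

A DFA must remember the last 2 symbols (since which symbol is second-to-last isn't known until the input ends). Use one state per possible window of the last ≤2 symbols; accept from those whose window starts with `a`.
A 7-state machine:
        a   b  
>  S0   S1  S2 
   S1   S3  S4 
   S2   S5  S6 
 * S3   S3  S4 
 * S4   S5  S6 
   S5   S3  S4 
   S6   S5  S6 
(> = start, * = accepting)

start=S0; accept=S3,S4; S0-a>S1; S0-b>S2; S1-a>S3; S1-b>S4; S2-a>S5; S2-b>S6; S3-a>S3; S3-b>S4; S4-a>S5; S4-b>S6; S5-a>S3; S5-b>S4; S6-a>S5; S6-b>S6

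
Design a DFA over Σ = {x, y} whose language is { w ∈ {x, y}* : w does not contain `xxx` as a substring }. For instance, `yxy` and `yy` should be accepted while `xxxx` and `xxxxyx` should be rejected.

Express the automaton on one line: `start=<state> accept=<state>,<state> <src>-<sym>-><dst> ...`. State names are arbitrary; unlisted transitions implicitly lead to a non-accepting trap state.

Track partial matches of the forbidden pattern `xxx`. State s3 is a dead state reached once `xxx` has occurred; every other state accepts. s0 means no part of `xxx` is currently matched.
A 4-state machine:
        x   y  
>* s0   s1  s0 
 * s1   s2  s0 
 * s2   s3  s0 
   s3   s3  s3 
(> = start, * = accepting)

start=s0 accept=s0,s1,s2 s0-x->s1 s0-y->s0 s1-x->s2 s1-y->s0 s2-x->s3 s2-y->s0 s3-x->s3 s3-y->s3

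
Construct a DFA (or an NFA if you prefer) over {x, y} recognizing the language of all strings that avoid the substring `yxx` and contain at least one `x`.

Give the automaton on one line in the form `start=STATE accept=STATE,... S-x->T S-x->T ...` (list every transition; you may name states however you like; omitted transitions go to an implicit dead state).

start=s0 accept=s1,s3,s4 s0-x->s1 s0-y->s2 s1-x->s1 s1-y->s3 s2-x->s4 s2-y->s2 s3-x->s4 s3-y->s3 s4-x->s5 s4-y->s3 s5-x->s5 s5-y->s5

Handle the two conditions separately and then intersect. One (4 states) tracks partial matches of the forbidden pattern `yxx`; the other (3 states) tracks the count of `x`s, saturating at 2. Each combined state is a pair, one component from each; accept when both components accept. Minimizing collapses redundant product states.
A 6-state machine:
        x   y  
>  s0   s1  s2 
 * s1   s1  s3 
   s2   s4  s2 
 * s3   s4  s3 
 * s4   s5  s3 
   s5   s5  s5 
(> = start, * = accepting)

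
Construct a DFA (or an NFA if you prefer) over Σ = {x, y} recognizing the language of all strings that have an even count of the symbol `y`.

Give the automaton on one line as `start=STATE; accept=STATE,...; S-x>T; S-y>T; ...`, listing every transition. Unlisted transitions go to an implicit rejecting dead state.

start=s0; accept=s0; s0-x>s0; s0-y>s1; s1-x>s1; s1-y>s0

Keep the running count of `y`s modulo 2: each `y` advances along the cycle s0 → s1 → s0 while other symbols loop. Accept at s0.
A 2-state machine:
        x   y  
>* s0   s0  s1 
   s1   s1  s0 
(> = start, * = accepting)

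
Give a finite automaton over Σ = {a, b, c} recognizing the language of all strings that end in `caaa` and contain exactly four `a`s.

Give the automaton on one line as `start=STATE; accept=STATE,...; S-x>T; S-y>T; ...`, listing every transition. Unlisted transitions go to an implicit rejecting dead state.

Handle the two conditions separately and then intersect. The first has 5 states tracking how much of the suffix `caaa` has currently been matched; the second has 6 states tracking the count of `a`s, saturating at 5. A product state is a pair (one from each), accepting exactly when both do. Minimizing collapses redundant product states.
A 7-state machine:
        a   b   c  
>  S0   S1  S0  S0 
   S1   S2  S1  S3 
   S2   S2  S2  S2 
   S3   S4  S1  S3 
   S4   S5  S2  S2 
   S5   S6  S2  S2 
 * S6   S2  S2  S2 
(> = start, * = accepting)

start=S0; accept=S6; S0-a>S1; S0-b>S0; S0-c>S0; S1-a>S2; S1-b>S1; S1-c>S3; S2-a>S2; S2-b>S2; S2-c>S2; S3-a>S4; S3-b>S1; S3-c>S3; S4-a>S5; S4-b>S2; S4-c>S2; S5-a>S6; S5-b>S2; S5-c>S2; S6-a>S2; S6-b>S2; S6-c>S2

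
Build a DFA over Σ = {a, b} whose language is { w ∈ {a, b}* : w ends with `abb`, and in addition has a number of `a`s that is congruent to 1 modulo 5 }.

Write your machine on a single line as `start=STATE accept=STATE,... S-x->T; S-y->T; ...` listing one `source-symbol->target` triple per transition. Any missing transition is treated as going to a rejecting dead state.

Handle the two conditions separately and then intersect. The first has 4 states tracking how much of the suffix `abb` has currently been matched; the second has 5 states tracking the count of `a`s modulo 5. A product state is a pair (one from each), accepting exactly when both do.
With 20 states:
          a    b  
>  q0     q1   q0 
   q1     q2   q3 
   q2     q4   q5 
   q3     q2   q6 
   q4     q7   q8 
   q5     q4   q9 
 * q6     q2  q10 
   q7    q11  q12 
   q8     q7  q13 
   q9     q4  q14 
   q10    q2  q10 
   q11    q1  q15 
   q12   q11  q16 
   q13    q7  q17 
   q14    q4  q14 
   q15    q1  q18 
   q16   q11  q19 
   q17    q7  q17 
   q18    q1   q0 
   q19   q11  q19 
(> = start, * = accepting)

start=q0; accept=q6; q0-a->q1; q0-b->q0; q1-a->q2; q1-b->q3; q2-a->q4; q2-b->q5; q3-a->q2; q3-b->q6; q4-a->q7; q4-b->q8; q5-a->q4; q5-b->q9; q6-a->q2; q6-b->q10; q7-a->q11; q7-b->q12; q8-a->q7; q8-b->q13; q9-a->q4; q9-b->q14; q10-a->q2; q10-b->q10; q11-a->q1; q11-b->q15; q12-a->q11; q12-b->q16; q13-a->q7; q13-b->q17; q14-a->q4; q14-b->q14; q15-a->q1; q15-b->q18; q16-a->q11; q16-b->q19; q17-a->q7; q17-b->q17; q18-a->q1; q18-b->q0; q19-a->q11; q19-b->q19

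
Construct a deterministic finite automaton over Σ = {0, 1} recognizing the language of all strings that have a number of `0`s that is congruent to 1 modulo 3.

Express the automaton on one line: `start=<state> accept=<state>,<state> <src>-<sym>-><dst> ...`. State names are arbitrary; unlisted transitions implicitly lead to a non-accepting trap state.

The only thing that matters is how many `0`s have appeared, reduced mod 3. Use one state per residue: A for 0, …, C for 2. Reading `0` moves to the next residue; anything else stays put. B is accepting.
3 states suffice.
       0  1 
>  A   B  A 
 * B   C  B 
   C   A  C 
(> = start, * = accepting)

start=A accept=B A-0->B A-1->A B-0->C B-1->B C-0->A C-1->C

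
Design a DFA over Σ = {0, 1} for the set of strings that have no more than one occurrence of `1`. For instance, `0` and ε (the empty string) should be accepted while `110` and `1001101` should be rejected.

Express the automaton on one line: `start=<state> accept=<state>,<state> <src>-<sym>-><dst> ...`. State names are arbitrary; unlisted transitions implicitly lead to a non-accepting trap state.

start=q0 accept=q0,q1 q0-0->q0 q0-1->q1 q1-0->q1 q1-1->q2 q2-0->q2 q2-1->q2

Only the number of `1`s matters, and only up to 2. Make a chain q0 → q1 → q2 advanced by each `1` (with q2 absorbing); every other symbol self-loops. The accepting set is {q0, q1}.
        0   1  
>* q0   q0  q1 
 * q1   q1  q2 
   q2   q2  q2 
(> = start, * = accepting)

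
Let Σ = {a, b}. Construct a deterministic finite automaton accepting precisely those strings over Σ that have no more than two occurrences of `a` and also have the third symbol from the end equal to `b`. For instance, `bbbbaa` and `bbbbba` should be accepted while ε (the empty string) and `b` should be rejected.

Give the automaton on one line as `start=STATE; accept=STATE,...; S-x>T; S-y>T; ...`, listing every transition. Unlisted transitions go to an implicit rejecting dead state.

start=S0; accept=S11,S12,S13,S14,S16,S17,S18,S19; S0-a>S1; S0-b>S2; S1-a>S3; S1-b>S4; S2-a>S5; S2-b>S6; S3-a>S7; S3-b>S8; S4-a>S9; S4-b>S10; S5-a>S11; S5-b>S12; S6-a>S13; S6-b>S14; S7-a>S7; S7-b>S7; S8-a>S7; S8-b>S15; S9-a>S7; S9-b>S16; S10-a>S17; S10-b>S18; S11-a>S7; S11-b>S8; S12-a>S9; S12-b>S10; S13-a>S11; S13-b>S12; S14-a>S13; S14-b>S14; S15-a>S7; S15-b>S19; S16-a>S7; S16-b>S15; S17-a>S7; S17-b>S16; S18-a>S17; S18-b>S18; S19-a>S7; S19-b>S19

Run two small machines in parallel and take their product. One (4 states) tracks the count of `a`s, saturating at 3; the other (15 states) tracks the last 3 symbols read. Each combined state is a pair, one component from each; accept when both components accept. After merging equivalent states the machine shrinks.
With 20 states:
          a    b  
>  S0     S1   S2 
   S1     S3   S4 
   S2     S5   S6 
   S3     S7   S8 
   S4     S9  S10 
   S5    S11  S12 
   S6    S13  S14 
   S7     S7   S7 
   S8     S7  S15 
   S9     S7  S16 
   S10   S17  S18 
 * S11    S7   S8 
 * S12    S9  S10 
 * S13   S11  S12 
 * S14   S13  S14 
   S15    S7  S19 
 * S16    S7  S15 
 * S17    S7  S16 
 * S18   S17  S18 
 * S19    S7  S19 
(> = start, * = accepting)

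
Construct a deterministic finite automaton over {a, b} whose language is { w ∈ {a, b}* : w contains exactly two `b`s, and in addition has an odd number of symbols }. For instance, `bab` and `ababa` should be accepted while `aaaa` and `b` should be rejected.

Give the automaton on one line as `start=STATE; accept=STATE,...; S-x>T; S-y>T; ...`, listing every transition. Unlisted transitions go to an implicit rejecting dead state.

start=q0; accept=q5; q0-a>q1; q0-b>q2; q1-a>q0; q1-b>q3; q2-a>q3; q2-b>q4; q3-a>q2; q3-b>q5; q4-a>q5; q4-b>q6; q5-a>q4; q5-b>q7; q6-a>q7; q6-b>q7; q7-a>q6; q7-b>q6

Run two small machines in parallel and take their product. The first has 4 states tracking the count of `b`s, saturating at 3; the second has 2 states tracking the input length modulo 2. A product state is a pair (one from each), accepting exactly when both do.
8 states suffice.
        a   b  
>  q0   q1  q2 
   q1   q0  q3 
   q2   q3  q4 
   q3   q2  q5 
   q4   q5  q6 
 * q5   q4  q7 
   q6   q7  q7 
   q7   q6  q6 
(> = start, * = accepting)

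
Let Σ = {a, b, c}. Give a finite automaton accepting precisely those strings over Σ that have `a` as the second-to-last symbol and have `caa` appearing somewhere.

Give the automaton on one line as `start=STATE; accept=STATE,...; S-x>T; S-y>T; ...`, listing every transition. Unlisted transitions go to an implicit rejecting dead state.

Build one automaton per condition and run them in lockstep. The first has 13 states tracking the last 2 symbols read; the second has 4 states tracking whether and how much of `caa` has been seen. A product state is a pair (one from each), accepting exactly when both do.
With 22 states:
          a    b    c  
>  q0     q1   q2   q3 
   q1     q4   q5   q6 
   q2     q7   q8   q9 
   q3    q10  q11  q12 
   q4     q4   q5   q6 
   q5     q7   q8   q9 
   q6    q10  q11  q12 
   q7     q4   q5   q6 
   q8     q7   q8   q9 
   q9    q10  q11  q12 
   q10   q13   q5   q6 
   q11    q7   q8   q9 
   q12   q10  q11  q12 
 * q13   q13  q14  q15 
 * q14   q16  q17  q18 
 * q15   q19  q20  q21 
   q16   q13  q14  q15 
   q17   q16  q17  q18 
   q18   q19  q20  q21 
   q19   q13  q14  q15 
   q20   q16  q17  q18 
   q21   q19  q20  q21 
(> = start, * = accepting)

start=q0; accept=q13,q14,q15; q0-a>q1; q0-b>q2; q0-c>q3; q1-a>q4; q1-b>q5; q1-c>q6; q2-a>q7; q2-b>q8; q2-c>q9; q3-a>q10; q3-b>q11; q3-c>q12; q4-a>q4; q4-b>q5; q4-c>q6; q5-a>q7; q5-b>q8; q5-c>q9; q6-a>q10; q6-b>q11; q6-c>q12; q7-a>q4; q7-b>q5; q7-c>q6; q8-a>q7; q8-b>q8; q8-c>q9; q9-a>q10; q9-b>q11; q9-c>q12; q10-a>q13; q10-b>q5; q10-c>q6; q11-a>q7; q11-b>q8; q11-c>q9; q12-a>q10; q12-b>q11; q12-c>q12; q13-a>q13; q13-b>q14; q13-c>q15; q14-a>q16; q14-b>q17; q14-c>q18; q15-a>q19; q15-b>q20; q15-c>q21; q16-a>q13; q16-b>q14; q16-c>q15; q17-a>q16; q17-b>q17; q17-c>q18; q18-a>q19; q18-b>q20; q18-c>q21; q19-a>q13; q19-b>q14; q19-c>q15; q20-a>q16; q20-b>q17; q20-c>q18; q21-a>q19; q21-b>q20; q21-c>q21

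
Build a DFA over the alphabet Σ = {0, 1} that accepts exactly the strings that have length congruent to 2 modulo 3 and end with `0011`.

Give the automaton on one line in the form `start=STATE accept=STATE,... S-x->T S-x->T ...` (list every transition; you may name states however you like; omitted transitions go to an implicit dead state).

start=q0 accept=q6 q0-0->q1 q0-1->q1 q1-0->q2 q1-1->q3 q2-0->q4 q2-1->q0 q3-0->q0 q3-1->q0 q4-0->q1 q4-1->q5 q5-0->q2 q5-1->q6 q6-0->q0 q6-1->q0

Run two small machines in parallel and take their product. One (3 states) tracks the input length modulo 3; the other (5 states) tracks how much of the suffix `0011` has currently been matched. Each combined state is a pair, one component from each; accept when both components accept. After merging equivalent states the machine shrinks.
With 7 states:
        0   1  
>  q0   q1  q1 
   q1   q2  q3 
   q2   q4  q0 
   q3   q0  q0 
   q4   q1  q5 
   q5   q2  q6 
 * q6   q0  q0 
(> = start, * = accepting)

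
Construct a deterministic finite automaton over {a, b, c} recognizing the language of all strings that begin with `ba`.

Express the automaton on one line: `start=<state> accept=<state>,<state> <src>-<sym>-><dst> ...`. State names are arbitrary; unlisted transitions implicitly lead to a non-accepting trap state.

Walk along `ba` while the input agrees: from s0 take `b` to s1, and so on. Any deviation drops to the rejecting sink s3. Once s2 is reached the prefix is confirmed and every continuation is accepted.
A 4-state machine:
        a   b   c  
>  s0   s3  s1  s3 
   s1   s2  s3  s3 
 * s2   s2  s2  s2 
   s3   s3  s3  s3 
(> = start, * = accepting)

start=s0 accept=s2 s0-a->s3 s0-b->s1 s0-c->s3 s1-a->s2 s1-b->s3 s1-c->s3 s2-a->s2 s2-b->s2 s2-c->s2 s3-a->s3 s3-b->s3 s3-c->s3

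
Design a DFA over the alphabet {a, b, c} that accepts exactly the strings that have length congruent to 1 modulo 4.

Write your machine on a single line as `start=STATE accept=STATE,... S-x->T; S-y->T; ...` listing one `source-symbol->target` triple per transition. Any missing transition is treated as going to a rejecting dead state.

start=S0; accept=S1; S0-a->S1; S0-b->S1; S0-c->S1; S1-a->S2; S1-b->S2; S1-c->S2; S2-a->S3; S2-b->S3; S2-c->S3; S3-a->S0; S3-b->S0; S3-c->S0

Only the length mod 4 matters, so use a 4-cycle: from any state, every input symbol moves to the next state, wrapping S3 back to S0. Mark S1 accepting.
With 4 states:
        a   b   c  
>  S0   S1  S1  S1 
 * S1   S2  S2  S2 
   S2   S3  S3  S3 
   S3   S0  S0  S0 
(> = start, * = accepting)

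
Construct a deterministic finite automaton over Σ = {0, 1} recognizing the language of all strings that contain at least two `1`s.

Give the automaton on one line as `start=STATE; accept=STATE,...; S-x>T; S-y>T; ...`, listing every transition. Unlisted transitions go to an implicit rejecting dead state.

Count `1`s, saturating at 3: states A through C mean 0 through 2 `1`s seen; D means more than 2. Each `1` increments (capped at D); other symbols loop. Accept from {C, D}.
A 4-state machine:
       0  1 
>  A   A  B 
   B   B  C 
 * C   C  D 
 * D   D  D 
(> = start, * = accepting)

start=A; accept=C,D; A-0>A; A-1>B; B-0>B; B-1>C; C-0>C; C-1>D; D-0>D; D-1>D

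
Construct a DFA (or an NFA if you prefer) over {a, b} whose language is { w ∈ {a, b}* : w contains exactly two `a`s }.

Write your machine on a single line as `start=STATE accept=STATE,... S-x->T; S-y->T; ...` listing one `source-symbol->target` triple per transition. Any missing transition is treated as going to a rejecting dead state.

Count `a`s, saturating at 3: states q0 through q2 mean 0 through 2 `a`s seen; q3 means more than 2. Each `a` increments (capped at q3); other symbols loop. Accept from {q2}.
        a   b  
>  q0   q1  q0 
   q1   q2  q1 
 * q2   q3  q2 
   q3   q3  q3 
(> = start, * = accepting)

start=q0; accept=q2; q0-a->q1; q0-b->q0; q1-a->q2; q1-b->q1; q2-a->q3; q2-b->q2; q3-a->q3; q3-b->q3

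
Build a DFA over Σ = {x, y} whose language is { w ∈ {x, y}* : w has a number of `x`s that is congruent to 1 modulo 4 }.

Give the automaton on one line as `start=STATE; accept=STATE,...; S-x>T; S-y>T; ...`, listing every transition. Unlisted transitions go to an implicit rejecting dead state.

The only thing that matters is how many `x`s have appeared, reduced mod 4. Use one state per residue: s0 for 0, …, s3 for 3. Reading `x` moves to the next residue; anything else stays put. s1 is accepting.
With 4 states:
        x   y  
>  s0   s1  s0 
 * s1   s2  s1 
   s2   s3  s2 
   s3   s0  s3 
(> = start, * = accepting)

start=s0; accept=s1; s0-x>s1; s0-y>s0; s1-x>s2; s1-y>s1; s2-x>s3; s2-y>s2; s3-x>s0; s3-y>s3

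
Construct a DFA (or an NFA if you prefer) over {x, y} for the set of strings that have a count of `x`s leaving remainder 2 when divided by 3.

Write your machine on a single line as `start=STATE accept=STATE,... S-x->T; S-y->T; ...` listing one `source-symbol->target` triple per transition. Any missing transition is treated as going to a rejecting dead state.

The only thing that matters is how many `x`s have appeared, reduced mod 3. Use one state per residue: q0 for 0, …, q2 for 2. Reading `x` moves to the next residue; anything else stays put. q2 is accepting.
A 3-state machine:
        x   y  
>  q0   q1  q0 
   q1   q2  q1 
 * q2   q0  q2 
(> = start, * = accepting)

start=q0; accept=q2; q0-x->q1; q0-y->q0; q1-x->q2; q1-y->q1; q2-x->q0; q2-y->q2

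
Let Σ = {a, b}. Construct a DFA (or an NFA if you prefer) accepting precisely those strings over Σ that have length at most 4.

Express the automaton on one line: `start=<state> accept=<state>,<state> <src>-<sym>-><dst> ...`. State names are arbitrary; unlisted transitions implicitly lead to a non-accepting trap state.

We only need to distinguish lengths 0, 1, …, 4, and '>4'. Chain q0 → q1 → q2 → q3 → q4 → q5 on every symbol, with q5 looping. Accepting states: {q0, q1, q2, q3, q4}.
6 states suffice.
        a   b  
>* q0   q1  q1 
 * q1   q2  q2 
 * q2   q3  q3 
 * q3   q4  q4 
 * q4   q5  q5 
   q5   q5  q5 
(> = start, * = accepting)

start=q0 accept=q0,q1,q2,q3,q4 q0-a->q1 q0-b->q1 q1-a->q2 q1-b->q2 q2-a->q3 q2-b->q3 q3-a->q4 q3-b->q4 q4-a->q5 q4-b->q5 q5-a->q5 q5-b->q5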